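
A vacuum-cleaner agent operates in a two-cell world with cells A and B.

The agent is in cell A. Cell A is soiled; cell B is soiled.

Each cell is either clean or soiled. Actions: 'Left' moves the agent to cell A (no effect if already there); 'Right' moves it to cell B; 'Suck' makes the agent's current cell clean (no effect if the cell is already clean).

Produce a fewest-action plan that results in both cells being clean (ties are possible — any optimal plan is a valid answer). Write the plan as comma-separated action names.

t=1 Suck ⇒ loc=A A=clean B=soiled
t=2 Right ⇒ loc=B A=clean B=soiled
t=3 Suck ⇒ loc=B A=clean B=clean
min 3: Suck A + move + Suck B

Suck, Right, Suck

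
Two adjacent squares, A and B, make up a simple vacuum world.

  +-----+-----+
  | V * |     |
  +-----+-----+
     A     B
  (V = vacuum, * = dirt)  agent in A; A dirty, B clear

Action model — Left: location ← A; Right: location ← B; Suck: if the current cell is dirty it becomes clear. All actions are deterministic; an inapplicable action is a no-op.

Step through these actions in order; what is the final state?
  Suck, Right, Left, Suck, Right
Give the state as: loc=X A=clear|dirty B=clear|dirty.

step 1/5 (Suck): loc=A A=clear B=clear
step 2/5 (Right): loc=B A=clear B=clear
step 3/5 (Left): loc=A A=clear B=clear
step 4/5 (Suck): loc=A A=clear B=clear
step 5/5 (Right): loc=B A=clear B=clear

loc=B A=clear B=clear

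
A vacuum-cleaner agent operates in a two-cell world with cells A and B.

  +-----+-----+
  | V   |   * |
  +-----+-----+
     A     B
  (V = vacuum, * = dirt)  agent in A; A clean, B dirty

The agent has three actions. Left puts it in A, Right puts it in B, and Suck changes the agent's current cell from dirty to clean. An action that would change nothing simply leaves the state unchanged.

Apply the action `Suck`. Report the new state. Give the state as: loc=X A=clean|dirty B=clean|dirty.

loc=A A=clean B=dirty

start: loc=A A=clean B=dirty
1. Suck → loc=A A=clean B=dirty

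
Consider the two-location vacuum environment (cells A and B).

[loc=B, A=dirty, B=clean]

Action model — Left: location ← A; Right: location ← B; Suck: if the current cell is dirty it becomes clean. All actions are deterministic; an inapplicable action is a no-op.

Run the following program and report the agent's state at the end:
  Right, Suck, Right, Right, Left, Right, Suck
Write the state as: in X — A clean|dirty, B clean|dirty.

Right (#1): in B — A dirty, B clean
Suck (#2): in B — A dirty, B clean
Right (#3): in B — A dirty, B clean
Right (#4): in B — A dirty, B clean
Left (#5): in A — A dirty, B clean
Right (#6): in B — A dirty, B clean
Suck (#7): in B — A dirty, B clean

in B — A dirty, B clean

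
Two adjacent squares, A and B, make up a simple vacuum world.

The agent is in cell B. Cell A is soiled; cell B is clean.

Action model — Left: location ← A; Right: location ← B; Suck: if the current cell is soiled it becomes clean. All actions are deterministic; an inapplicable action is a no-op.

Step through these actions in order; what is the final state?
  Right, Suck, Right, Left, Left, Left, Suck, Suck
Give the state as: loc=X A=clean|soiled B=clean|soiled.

loc=A A=clean B=clean

1) do Right; now loc=B A=soiled B=clean
2) do Suck; now loc=B A=soiled B=clean
3) do Right; now loc=B A=soiled B=clean
4) do Left; now loc=A A=soiled B=clean
5) do Left; now loc=A A=soiled B=clean
6) do Left; now loc=A A=soiled B=clean
7) do Suck; now loc=A A=clean B=clean
8) do Suck; now loc=A A=clean B=clean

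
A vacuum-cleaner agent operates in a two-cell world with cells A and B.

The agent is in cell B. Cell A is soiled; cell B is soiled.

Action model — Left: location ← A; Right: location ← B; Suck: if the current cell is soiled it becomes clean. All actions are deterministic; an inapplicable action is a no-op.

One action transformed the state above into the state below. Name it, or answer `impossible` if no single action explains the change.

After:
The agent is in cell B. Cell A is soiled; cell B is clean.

try  Left: in A — A soiled, B soiled
try Right: in B — A soiled, B soiled
try  Suck: in B — A soiled, B clean  ← match

Suck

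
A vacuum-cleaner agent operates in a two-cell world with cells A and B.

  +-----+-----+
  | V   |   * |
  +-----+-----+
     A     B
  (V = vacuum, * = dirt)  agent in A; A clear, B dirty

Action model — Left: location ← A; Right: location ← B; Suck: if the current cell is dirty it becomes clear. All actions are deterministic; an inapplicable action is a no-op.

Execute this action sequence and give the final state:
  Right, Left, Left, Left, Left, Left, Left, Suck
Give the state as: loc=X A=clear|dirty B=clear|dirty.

loc=A A=clear B=dirty

t=1 Right ⇒ loc=B A=clear B=dirty
t=2 Left ⇒ loc=A A=clear B=dirty
t=3 Left ⇒ loc=A A=clear B=dirty
t=4 Left ⇒ loc=A A=clear B=dirty
t=5 Left ⇒ loc=A A=clear B=dirty
t=6 Left ⇒ loc=A A=clear B=dirty
t=7 Left ⇒ loc=A A=clear B=dirty
t=8 Suck ⇒ loc=A A=clear B=dirty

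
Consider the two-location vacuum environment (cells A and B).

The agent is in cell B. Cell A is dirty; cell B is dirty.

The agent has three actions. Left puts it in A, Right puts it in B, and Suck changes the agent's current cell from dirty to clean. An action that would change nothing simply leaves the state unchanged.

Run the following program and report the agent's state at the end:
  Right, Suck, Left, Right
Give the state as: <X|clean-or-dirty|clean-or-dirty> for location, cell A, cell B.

<B|dirty|clean>

1. Right → <B|dirty|dirty>
2. Suck → <B|dirty|clean>
3. Left → <A|dirty|clean>
4. Right → <B|dirty|clean>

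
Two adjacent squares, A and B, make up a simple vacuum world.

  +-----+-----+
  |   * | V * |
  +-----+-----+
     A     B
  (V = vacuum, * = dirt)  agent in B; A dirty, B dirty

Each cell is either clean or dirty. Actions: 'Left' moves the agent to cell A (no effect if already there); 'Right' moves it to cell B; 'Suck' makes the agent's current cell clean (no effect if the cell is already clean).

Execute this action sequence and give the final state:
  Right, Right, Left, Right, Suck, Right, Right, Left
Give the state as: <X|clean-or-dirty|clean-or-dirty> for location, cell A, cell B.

<A|dirty|clean>

[1] after Right: <B|dirty|dirty>
[2] after Right: <B|dirty|dirty>
[3] after Left: <A|dirty|dirty>
[4] after Right: <B|dirty|dirty>
[5] after Suck: <B|dirty|clean>
[6] after Right: <B|dirty|clean>
[7] after Right: <B|dirty|clean>
[8] after Left: <A|dirty|clean>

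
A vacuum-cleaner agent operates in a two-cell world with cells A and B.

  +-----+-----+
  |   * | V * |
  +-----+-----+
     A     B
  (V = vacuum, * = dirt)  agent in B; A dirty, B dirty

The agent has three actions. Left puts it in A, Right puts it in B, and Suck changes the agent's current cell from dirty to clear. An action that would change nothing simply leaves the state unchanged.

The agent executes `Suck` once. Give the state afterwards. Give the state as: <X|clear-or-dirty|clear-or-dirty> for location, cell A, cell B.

<B|dirty|clear>

start: <B|dirty|dirty>
1) do Suck; now <B|dirty|clear>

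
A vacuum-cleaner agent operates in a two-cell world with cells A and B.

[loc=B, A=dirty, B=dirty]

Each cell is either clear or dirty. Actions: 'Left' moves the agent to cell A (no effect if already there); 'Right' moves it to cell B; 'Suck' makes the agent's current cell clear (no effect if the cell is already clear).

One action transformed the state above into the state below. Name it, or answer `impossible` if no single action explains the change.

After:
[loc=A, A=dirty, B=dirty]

try  Left: loc=A A=dirty B=dirty  ← match
try Right: loc=B A=dirty B=dirty
try  Suck: loc=B A=dirty B=clear

Left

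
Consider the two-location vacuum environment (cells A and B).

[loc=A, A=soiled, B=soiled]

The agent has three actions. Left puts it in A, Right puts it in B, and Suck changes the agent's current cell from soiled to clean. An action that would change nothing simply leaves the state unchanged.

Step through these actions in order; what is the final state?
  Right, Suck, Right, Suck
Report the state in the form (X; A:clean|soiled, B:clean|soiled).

1. Right → (B; A:soiled, B:soiled)
2. Suck → (B; A:soiled, B:clean)
3. Right → (B; A:soiled, B:clean)
4. Suck → (B; A:soiled, B:clean)

(B; A:soiled, B:clean)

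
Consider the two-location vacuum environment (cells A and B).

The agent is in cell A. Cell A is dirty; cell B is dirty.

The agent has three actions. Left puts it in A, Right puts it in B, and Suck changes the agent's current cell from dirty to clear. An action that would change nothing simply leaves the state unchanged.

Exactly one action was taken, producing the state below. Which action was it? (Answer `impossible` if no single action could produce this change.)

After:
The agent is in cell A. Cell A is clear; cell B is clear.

impossible

try  Left: loc=A A=dirty B=dirty
try Right: loc=B A=dirty B=dirty
try  Suck: loc=A A=clear B=dirty
no single action produces the after-state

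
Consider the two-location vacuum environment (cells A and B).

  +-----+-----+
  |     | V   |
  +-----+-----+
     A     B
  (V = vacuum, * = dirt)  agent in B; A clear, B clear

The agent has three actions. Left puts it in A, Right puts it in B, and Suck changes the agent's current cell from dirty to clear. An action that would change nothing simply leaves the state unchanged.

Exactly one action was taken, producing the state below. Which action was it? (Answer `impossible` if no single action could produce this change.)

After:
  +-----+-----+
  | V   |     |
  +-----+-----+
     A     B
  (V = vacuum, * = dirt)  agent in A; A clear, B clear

Left

try  Left: loc=A A=clear B=clear  ← match
try Right: loc=B A=clear B=clear
try  Suck: loc=B A=clear B=clear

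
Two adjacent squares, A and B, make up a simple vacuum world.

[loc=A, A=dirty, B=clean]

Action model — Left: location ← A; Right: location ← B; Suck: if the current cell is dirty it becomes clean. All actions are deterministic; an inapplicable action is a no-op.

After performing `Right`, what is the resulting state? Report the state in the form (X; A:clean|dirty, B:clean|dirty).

start: (A; A:dirty, B:clean)
Right (#1): (B; A:dirty, B:clean)

(B; A:dirty, B:clean)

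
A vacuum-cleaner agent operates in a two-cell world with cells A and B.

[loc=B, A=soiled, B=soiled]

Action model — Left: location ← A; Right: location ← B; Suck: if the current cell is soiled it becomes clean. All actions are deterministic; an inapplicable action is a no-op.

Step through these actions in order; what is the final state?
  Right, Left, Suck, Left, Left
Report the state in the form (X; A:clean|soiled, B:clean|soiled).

(A; A:clean, B:soiled)

1. Right → (B; A:soiled, B:soiled)
2. Left → (A; A:soiled, B:soiled)
3. Suck → (A; A:clean, B:soiled)
4. Left → (A; A:clean, B:soiled)
5. Left → (A; A:clean, B:soiled)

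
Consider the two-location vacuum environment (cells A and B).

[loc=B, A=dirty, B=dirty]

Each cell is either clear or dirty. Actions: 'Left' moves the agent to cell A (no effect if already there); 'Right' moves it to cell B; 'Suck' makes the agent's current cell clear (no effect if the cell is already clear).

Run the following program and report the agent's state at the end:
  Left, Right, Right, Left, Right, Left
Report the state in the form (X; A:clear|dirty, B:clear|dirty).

(A; A:dirty, B:dirty)

1. Left → (A; A:dirty, B:dirty)
2. Right → (B; A:dirty, B:dirty)
3. Right → (B; A:dirty, B:dirty)
4. Left → (A; A:dirty, B:dirty)
5. Right → (B; A:dirty, B:dirty)
6. Left → (A; A:dirty, B:dirty)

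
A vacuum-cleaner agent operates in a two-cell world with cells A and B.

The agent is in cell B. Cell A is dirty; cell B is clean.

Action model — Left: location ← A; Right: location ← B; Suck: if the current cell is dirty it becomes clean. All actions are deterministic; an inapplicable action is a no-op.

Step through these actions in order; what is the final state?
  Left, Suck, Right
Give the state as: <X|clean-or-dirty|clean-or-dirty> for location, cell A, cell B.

1) do Left; now <A|dirty|clean>
2) do Suck; now <A|clean|clean>
3) do Right; now <B|clean|clean>

<B|clean|clean>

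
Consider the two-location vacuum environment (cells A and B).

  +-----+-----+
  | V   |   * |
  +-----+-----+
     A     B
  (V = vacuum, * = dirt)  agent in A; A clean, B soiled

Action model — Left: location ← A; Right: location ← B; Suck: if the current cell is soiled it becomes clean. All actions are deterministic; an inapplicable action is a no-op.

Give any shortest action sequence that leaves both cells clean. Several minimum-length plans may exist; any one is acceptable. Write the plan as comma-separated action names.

Right, Suck

Right (#1): in B — A clean, B soiled
Suck (#2): in B — A clean, B clean
min 2: go B then Suck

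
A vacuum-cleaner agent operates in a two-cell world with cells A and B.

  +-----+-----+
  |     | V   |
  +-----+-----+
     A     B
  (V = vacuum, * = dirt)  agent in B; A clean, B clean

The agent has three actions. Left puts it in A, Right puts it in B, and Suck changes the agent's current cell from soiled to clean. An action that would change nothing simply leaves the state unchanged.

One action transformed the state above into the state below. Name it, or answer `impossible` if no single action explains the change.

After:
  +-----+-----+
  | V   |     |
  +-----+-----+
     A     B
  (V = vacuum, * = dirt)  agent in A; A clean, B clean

Left

try  Left: in A — A clean, B clean  ← match
try Right: in B — A clean, B clean
try  Suck: in B — A clean, B clean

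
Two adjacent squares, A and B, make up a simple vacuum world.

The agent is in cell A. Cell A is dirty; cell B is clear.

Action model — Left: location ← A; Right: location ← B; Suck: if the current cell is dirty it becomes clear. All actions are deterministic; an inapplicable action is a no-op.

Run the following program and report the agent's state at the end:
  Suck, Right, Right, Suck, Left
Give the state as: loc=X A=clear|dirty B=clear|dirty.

1) do Suck; now loc=A A=clear B=clear
2) do Right; now loc=B A=clear B=clear
3) do Right; now loc=B A=clear B=clear
4) do Suck; now loc=B A=clear B=clear
5) do Left; now loc=A A=clear B=clear

loc=A A=clear B=clear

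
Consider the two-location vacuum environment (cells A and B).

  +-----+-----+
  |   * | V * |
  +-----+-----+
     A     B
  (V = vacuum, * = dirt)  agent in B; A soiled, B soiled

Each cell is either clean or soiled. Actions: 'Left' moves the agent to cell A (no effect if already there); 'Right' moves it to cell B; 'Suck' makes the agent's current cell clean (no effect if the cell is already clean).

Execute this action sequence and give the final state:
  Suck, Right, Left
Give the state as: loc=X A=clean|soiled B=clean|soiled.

loc=A A=soiled B=clean

t=1 Suck ⇒ loc=B A=soiled B=clean
t=2 Right ⇒ loc=B A=soiled B=clean
t=3 Left ⇒ loc=A A=soiled B=clean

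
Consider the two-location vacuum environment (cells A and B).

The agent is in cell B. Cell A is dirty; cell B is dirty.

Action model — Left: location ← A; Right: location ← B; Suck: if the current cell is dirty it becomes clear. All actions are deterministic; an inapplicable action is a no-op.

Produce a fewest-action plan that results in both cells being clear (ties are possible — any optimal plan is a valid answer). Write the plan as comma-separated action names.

step 1/3 (Suck): (B; A:dirty, B:clear)
step 2/3 (Left): (A; A:dirty, B:clear)
step 3/3 (Suck): (A; A:clear, B:clear)
min 3: Suck B + move + Suck A

Suck, Left, Suck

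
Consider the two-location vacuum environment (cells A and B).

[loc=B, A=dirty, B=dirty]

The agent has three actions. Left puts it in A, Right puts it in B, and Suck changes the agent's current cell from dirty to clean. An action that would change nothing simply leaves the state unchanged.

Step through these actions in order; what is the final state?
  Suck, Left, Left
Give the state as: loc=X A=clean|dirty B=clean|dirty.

loc=A A=dirty B=clean

[1] after Suck: loc=B A=dirty B=clean
[2] after Left: loc=A A=dirty B=clean
[3] after Left: loc=A A=dirty B=clean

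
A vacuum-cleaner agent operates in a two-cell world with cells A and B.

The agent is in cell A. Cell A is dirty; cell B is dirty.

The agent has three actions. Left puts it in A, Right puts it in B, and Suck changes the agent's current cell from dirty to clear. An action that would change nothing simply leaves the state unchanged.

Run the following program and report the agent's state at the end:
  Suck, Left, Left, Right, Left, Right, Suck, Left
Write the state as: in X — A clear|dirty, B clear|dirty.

1) do Suck; now in A — A clear, B dirty
2) do Left; now in A — A clear, B dirty
3) do Left; now in A — A clear, B dirty
4) do Right; now in B — A clear, B dirty
5) do Left; now in A — A clear, B dirty
6) do Right; now in B — A clear, B dirty
7) do Suck; now in B — A clear, B clear
8) do Left; now in A — A clear, B clear

in A — A clear, B clear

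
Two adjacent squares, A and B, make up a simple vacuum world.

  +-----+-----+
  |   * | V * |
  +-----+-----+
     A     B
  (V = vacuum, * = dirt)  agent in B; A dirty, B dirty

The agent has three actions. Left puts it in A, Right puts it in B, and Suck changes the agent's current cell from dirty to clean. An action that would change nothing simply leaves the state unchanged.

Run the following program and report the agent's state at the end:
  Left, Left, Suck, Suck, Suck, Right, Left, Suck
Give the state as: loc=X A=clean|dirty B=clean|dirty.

step 1/8 (Left): loc=A A=dirty B=dirty
step 2/8 (Left): loc=A A=dirty B=dirty
step 3/8 (Suck): loc=A A=clean B=dirty
step 4/8 (Suck): loc=A A=clean B=dirty
step 5/8 (Suck): loc=A A=clean B=dirty
step 6/8 (Right): loc=B A=clean B=dirty
step 7/8 (Left): loc=A A=clean B=dirty
step 8/8 (Suck): loc=A A=clean B=dirty

loc=A A=clean B=dirty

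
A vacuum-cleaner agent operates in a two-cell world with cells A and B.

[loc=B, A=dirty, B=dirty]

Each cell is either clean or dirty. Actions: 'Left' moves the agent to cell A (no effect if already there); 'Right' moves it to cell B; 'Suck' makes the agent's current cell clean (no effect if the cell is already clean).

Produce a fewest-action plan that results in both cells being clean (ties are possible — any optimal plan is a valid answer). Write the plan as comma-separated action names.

Suck, Left, Suck

t=1 Suck ⇒ (B; A:dirty, B:clean)
t=2 Left ⇒ (A; A:dirty, B:clean)
t=3 Suck ⇒ (A; A:clean, B:clean)
min 3: Suck B + move + Suck A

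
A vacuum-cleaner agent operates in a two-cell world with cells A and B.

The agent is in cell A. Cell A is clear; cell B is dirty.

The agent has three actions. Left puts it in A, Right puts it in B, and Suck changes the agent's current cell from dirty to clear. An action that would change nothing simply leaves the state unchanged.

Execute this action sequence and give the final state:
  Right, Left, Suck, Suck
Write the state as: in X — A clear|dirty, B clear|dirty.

[1] after Right: in B — A clear, B dirty
[2] after Left: in A — A clear, B dirty
[3] after Suck: in A — A clear, B dirty
[4] after Suck: in A — A clear, B dirty

in A — A clear, B dirty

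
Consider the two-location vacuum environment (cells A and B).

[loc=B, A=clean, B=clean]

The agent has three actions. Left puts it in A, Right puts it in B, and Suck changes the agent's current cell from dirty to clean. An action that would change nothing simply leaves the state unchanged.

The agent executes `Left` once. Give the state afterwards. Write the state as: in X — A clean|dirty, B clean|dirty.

in A — A clean, B clean

start: in B — A clean, B clean
1. Left → in A — A clean, B clean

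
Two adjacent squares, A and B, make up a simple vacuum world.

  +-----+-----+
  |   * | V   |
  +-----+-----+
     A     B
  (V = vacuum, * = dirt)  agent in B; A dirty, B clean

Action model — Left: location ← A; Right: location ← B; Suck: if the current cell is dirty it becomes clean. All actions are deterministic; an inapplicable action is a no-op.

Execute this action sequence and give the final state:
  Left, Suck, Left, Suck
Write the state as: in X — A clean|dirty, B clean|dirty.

1) do Left; now in A — A dirty, B clean
2) do Suck; now in A — A clean, B clean
3) do Left; now in A — A clean, B clean
4) do Suck; now in A — A clean, B clean

in A — A clean, B clean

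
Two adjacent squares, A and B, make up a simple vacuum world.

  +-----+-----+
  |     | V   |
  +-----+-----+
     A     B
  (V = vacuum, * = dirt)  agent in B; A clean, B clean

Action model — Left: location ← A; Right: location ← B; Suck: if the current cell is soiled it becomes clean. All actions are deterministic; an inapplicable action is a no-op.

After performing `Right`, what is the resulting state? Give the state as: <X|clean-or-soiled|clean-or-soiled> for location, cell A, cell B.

<B|clean|clean>

start: <B|clean|clean>
1. Right → <B|clean|clean>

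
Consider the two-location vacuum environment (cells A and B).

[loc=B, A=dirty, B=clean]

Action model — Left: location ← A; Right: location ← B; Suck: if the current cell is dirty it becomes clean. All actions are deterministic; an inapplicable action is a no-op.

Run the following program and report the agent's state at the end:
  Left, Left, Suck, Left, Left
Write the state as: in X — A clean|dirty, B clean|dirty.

in A — A clean, B clean

[1] after Left: in A — A dirty, B clean
[2] after Left: in A — A dirty, B clean
[3] after Suck: in A — A clean, B clean
[4] after Left: in A — A clean, B clean
[5] after Left: in A — A clean, B clean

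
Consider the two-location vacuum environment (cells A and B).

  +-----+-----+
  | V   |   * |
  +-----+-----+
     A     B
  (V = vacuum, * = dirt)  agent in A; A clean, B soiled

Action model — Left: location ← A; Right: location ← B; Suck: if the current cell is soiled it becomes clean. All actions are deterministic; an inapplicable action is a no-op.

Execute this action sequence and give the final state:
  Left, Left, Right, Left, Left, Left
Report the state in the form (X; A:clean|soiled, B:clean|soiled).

t=1 Left ⇒ (A; A:clean, B:soiled)
t=2 Left ⇒ (A; A:clean, B:soiled)
t=3 Right ⇒ (B; A:clean, B:soiled)
t=4 Left ⇒ (A; A:clean, B:soiled)
t=5 Left ⇒ (A; A:clean, B:soiled)
t=6 Left ⇒ (A; A:clean, B:soiled)

(A; A:clean, B:soiled)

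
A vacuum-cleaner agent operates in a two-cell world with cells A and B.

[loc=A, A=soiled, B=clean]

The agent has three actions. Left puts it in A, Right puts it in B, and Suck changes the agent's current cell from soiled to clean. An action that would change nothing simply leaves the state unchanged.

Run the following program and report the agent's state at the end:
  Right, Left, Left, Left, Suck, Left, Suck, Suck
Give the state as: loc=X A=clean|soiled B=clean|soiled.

loc=A A=clean B=clean

[1] after Right: loc=B A=soiled B=clean
[2] after Left: loc=A A=soiled B=clean
[3] after Left: loc=A A=soiled B=clean
[4] after Left: loc=A A=soiled B=clean
[5] after Suck: loc=A A=clean B=clean
[6] after Left: loc=A A=clean B=clean
[7] after Suck: loc=A A=clean B=clean
[8] after Suck: loc=A A=clean B=clean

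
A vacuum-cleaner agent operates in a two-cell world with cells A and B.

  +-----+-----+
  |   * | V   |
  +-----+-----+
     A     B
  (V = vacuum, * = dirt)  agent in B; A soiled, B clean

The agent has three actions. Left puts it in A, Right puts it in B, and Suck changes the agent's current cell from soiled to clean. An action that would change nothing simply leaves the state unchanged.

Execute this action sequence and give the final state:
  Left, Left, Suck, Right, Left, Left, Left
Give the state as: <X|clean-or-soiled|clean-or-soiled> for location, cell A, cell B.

<A|clean|clean>

1) do Left; now <A|soiled|clean>
2) do Left; now <A|soiled|clean>
3) do Suck; now <A|clean|clean>
4) do Right; now <B|clean|clean>
5) do Left; now <A|clean|clean>
6) do Left; now <A|clean|clean>
7) do Left; now <A|clean|clean>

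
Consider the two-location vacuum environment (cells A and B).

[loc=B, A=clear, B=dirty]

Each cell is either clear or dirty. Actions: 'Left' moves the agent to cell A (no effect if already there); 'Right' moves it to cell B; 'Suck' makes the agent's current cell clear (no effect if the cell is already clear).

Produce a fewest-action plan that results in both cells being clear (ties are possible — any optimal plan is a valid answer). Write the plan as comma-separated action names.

1) do Suck; now in B — A clear, B clear
min 1: B is dirty, one Suck

Suck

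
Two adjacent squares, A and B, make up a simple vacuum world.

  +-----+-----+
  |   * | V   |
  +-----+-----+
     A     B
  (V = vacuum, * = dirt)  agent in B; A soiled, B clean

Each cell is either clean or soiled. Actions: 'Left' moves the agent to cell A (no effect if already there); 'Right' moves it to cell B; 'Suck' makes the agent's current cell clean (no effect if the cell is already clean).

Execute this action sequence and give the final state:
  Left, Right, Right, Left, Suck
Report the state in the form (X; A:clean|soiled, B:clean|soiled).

1) do Left; now (A; A:soiled, B:clean)
2) do Right; now (B; A:soiled, B:clean)
3) do Right; now (B; A:soiled, B:clean)
4) do Left; now (A; A:soiled, B:clean)
5) do Suck; now (A; A:clean, B:clean)

(A; A:clean, B:clean)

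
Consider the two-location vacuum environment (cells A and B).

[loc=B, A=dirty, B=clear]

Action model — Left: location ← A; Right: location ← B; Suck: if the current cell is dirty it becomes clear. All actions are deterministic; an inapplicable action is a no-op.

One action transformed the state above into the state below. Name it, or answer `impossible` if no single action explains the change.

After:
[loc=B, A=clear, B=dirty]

impossible

try  Left: in A — A dirty, B clear
try Right: in B — A dirty, B clear
try  Suck: in B — A dirty, B clear
no single action produces the after-state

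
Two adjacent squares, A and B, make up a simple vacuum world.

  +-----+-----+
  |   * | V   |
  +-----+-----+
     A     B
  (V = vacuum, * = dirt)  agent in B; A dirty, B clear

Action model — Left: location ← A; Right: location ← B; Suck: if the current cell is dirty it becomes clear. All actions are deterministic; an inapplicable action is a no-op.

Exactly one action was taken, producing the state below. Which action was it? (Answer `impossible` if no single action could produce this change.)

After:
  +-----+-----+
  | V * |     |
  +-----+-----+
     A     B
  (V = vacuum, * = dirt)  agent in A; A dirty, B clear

Left

try  Left: <A|dirty|clear>  ← match
try Right: <B|dirty|clear>
try  Suck: <B|dirty|clear>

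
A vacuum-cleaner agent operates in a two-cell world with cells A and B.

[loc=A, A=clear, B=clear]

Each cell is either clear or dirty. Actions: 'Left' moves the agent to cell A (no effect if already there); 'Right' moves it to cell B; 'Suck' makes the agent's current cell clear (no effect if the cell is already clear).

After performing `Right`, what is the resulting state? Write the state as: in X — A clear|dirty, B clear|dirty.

start: in A — A clear, B clear
[1] after Right: in B — A clear, B clear

in B — A clear, B clear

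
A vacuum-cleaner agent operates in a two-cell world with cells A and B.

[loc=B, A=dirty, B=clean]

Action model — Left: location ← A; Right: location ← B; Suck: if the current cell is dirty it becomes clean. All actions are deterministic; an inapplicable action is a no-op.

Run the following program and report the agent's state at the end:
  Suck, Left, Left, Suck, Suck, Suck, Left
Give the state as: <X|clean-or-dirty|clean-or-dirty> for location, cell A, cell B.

<A|clean|clean>

[1] after Suck: <B|dirty|clean>
[2] after Left: <A|dirty|clean>
[3] after Left: <A|dirty|clean>
[4] after Suck: <A|clean|clean>
[5] after Suck: <A|clean|clean>
[6] after Suck: <A|clean|clean>
[7] after Left: <A|clean|clean>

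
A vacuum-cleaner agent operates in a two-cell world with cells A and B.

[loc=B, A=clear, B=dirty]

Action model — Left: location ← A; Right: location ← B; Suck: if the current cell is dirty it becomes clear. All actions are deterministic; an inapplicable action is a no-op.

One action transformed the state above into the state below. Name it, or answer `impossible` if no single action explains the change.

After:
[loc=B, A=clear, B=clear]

Suck

try  Left: loc=A A=clear B=dirty
try Right: loc=B A=clear B=dirty
try  Suck: loc=B A=clear B=clear  ← match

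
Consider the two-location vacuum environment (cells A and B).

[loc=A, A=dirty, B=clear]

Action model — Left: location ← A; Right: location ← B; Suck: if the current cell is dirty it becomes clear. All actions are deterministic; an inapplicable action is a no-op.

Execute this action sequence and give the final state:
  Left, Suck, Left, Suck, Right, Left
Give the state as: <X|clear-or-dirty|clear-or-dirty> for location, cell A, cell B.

<A|clear|clear>

Left (#1): <A|dirty|clear>
Suck (#2): <A|clear|clear>
Left (#3): <A|clear|clear>
Suck (#4): <A|clear|clear>
Right (#5): <B|clear|clear>
Left (#6): <A|clear|clear>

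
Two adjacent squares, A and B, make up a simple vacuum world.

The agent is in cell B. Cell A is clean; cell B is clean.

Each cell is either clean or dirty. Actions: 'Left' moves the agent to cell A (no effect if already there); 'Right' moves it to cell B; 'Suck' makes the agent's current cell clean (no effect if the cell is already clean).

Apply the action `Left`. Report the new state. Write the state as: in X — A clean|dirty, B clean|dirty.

in A — A clean, B clean

start: in B — A clean, B clean
t=1 Left ⇒ in A — A clean, B clean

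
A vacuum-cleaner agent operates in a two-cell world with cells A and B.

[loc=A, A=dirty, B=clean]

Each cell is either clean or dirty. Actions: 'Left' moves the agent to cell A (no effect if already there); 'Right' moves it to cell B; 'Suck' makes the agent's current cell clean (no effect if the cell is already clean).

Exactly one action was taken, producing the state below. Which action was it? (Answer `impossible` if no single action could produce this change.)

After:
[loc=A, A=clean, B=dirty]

try  Left: in A — A dirty, B clean
try Right: in B — A dirty, B clean
try  Suck: in A — A clean, B clean
no single action produces the after-state

impossible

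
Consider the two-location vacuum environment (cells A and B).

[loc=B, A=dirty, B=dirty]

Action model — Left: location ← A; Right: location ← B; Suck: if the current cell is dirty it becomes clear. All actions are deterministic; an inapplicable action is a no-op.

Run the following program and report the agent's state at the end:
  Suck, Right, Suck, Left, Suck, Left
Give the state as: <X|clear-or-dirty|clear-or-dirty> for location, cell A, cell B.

<A|clear|clear>

1. Suck → <B|dirty|clear>
2. Right → <B|dirty|clear>
3. Suck → <B|dirty|clear>
4. Left → <A|dirty|clear>
5. Suck → <A|clear|clear>
6. Left → <A|clear|clear>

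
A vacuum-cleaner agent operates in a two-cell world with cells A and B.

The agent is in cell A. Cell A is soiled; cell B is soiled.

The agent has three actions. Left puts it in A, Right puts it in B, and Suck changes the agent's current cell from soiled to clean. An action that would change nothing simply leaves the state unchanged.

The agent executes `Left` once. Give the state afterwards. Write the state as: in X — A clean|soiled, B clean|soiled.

in A — A soiled, B soiled

start: in A — A soiled, B soiled
1) do Left; now in A — A soiled, B soiled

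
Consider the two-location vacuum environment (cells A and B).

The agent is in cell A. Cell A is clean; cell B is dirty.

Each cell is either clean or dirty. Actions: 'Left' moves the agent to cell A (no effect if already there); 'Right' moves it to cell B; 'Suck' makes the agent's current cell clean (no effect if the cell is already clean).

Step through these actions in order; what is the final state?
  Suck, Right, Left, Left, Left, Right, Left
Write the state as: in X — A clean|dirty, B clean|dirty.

1. Suck → in A — A clean, B dirty
2. Right → in B — A clean, B dirty
3. Left → in A — A clean, B dirty
4. Left → in A — A clean, B dirty
5. Left → in A — A clean, B dirty
6. Right → in B — A clean, B dirty
7. Left → in A — A clean, B dirty

in A — A clean, B dirty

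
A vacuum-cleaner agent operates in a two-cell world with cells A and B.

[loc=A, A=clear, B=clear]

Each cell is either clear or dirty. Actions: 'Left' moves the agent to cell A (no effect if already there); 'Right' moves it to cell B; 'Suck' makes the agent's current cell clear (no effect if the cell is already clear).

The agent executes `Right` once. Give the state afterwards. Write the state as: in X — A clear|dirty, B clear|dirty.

start: in A — A clear, B clear
Right (#1): in B — A clear, B clear

in B — A clear, B clear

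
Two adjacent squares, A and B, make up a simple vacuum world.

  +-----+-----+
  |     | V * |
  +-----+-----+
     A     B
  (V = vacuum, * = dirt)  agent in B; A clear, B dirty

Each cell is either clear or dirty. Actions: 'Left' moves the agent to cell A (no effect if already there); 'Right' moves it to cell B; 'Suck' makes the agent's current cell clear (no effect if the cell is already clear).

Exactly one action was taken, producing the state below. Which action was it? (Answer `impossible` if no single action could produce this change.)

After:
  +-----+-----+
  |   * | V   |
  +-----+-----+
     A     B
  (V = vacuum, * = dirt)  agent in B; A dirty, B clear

try  Left: (A; A:clear, B:dirty)
try Right: (B; A:clear, B:dirty)
try  Suck: (B; A:clear, B:clear)
no single action produces the after-state

impossible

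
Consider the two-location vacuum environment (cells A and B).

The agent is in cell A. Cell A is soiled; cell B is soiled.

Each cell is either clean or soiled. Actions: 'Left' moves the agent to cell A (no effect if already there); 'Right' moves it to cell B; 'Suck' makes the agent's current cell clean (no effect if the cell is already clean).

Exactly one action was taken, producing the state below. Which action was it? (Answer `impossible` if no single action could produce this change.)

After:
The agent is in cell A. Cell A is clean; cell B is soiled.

try  Left: loc=A A=soiled B=soiled
try Right: loc=B A=soiled B=soiled
try  Suck: loc=A A=clean B=soiled  ← match

Suck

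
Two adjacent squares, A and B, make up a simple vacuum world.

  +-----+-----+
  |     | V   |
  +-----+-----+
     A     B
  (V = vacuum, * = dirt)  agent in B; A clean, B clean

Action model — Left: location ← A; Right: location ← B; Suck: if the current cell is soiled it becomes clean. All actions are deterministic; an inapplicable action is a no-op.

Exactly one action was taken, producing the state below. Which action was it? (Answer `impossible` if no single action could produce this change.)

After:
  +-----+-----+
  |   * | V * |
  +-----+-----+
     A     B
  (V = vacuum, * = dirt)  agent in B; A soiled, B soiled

try  Left: <A|clean|clean>
try Right: <B|clean|clean>
try  Suck: <B|clean|clean>
no single action produces the after-state

impossible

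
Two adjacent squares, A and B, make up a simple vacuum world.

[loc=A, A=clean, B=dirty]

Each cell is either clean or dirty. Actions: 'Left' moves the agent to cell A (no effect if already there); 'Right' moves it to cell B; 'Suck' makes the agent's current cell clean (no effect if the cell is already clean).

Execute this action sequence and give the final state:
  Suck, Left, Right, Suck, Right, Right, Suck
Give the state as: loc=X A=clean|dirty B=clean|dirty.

loc=B A=clean B=clean

[1] after Suck: loc=A A=clean B=dirty
[2] after Left: loc=A A=clean B=dirty
[3] after Right: loc=B A=clean B=dirty
[4] after Suck: loc=B A=clean B=clean
[5] after Right: loc=B A=clean B=clean
[6] after Right: loc=B A=clean B=clean
[7] after Suck: loc=B A=clean B=clean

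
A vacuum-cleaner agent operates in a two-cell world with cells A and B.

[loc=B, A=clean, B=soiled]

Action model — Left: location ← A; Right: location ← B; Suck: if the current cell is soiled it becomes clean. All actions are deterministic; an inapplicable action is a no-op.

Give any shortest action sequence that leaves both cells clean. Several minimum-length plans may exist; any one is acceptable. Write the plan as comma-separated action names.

Suck

1) do Suck; now in B — A clean, B clean
min 1: B is soiled, one Suck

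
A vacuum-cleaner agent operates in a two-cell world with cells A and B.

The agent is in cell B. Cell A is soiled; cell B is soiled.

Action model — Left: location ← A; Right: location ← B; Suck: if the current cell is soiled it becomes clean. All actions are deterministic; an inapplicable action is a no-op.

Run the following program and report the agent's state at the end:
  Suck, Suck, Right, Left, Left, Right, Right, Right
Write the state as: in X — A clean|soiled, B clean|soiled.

in B — A soiled, B clean

step 1/8 (Suck): in B — A soiled, B clean
step 2/8 (Suck): in B — A soiled, B clean
step 3/8 (Right): in B — A soiled, B clean
step 4/8 (Left): in A — A soiled, B clean
step 5/8 (Left): in A — A soiled, B clean
step 6/8 (Right): in B — A soiled, B clean
step 7/8 (Right): in B — A soiled, B clean
step 8/8 (Right): in B — A soiled, B clean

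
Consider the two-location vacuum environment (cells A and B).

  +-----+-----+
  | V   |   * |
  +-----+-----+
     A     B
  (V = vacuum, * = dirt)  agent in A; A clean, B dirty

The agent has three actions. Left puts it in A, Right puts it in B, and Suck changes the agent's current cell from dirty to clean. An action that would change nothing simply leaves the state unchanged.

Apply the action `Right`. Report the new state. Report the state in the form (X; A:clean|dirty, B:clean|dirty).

(B; A:clean, B:dirty)

start: (A; A:clean, B:dirty)
Right (#1): (B; A:clean, B:dirty)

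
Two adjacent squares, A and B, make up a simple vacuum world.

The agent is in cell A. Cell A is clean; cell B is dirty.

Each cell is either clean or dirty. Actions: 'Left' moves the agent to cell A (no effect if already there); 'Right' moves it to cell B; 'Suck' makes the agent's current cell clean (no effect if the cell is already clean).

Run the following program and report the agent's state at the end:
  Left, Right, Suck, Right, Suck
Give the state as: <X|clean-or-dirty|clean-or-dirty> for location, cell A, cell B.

<B|clean|clean>

Left (#1): <A|clean|dirty>
Right (#2): <B|clean|dirty>
Suck (#3): <B|clean|clean>
Right (#4): <B|clean|clean>
Suck (#5): <B|clean|clean>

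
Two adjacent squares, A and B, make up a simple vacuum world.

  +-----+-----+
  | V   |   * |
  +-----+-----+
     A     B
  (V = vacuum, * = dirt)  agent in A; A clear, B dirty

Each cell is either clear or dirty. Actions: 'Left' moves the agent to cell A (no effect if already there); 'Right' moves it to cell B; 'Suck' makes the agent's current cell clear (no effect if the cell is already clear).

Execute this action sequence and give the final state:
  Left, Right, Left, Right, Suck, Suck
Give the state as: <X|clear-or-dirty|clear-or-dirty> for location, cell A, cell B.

<B|clear|clear>

step 1/6 (Left): <A|clear|dirty>
step 2/6 (Right): <B|clear|dirty>
step 3/6 (Left): <A|clear|dirty>
step 4/6 (Right): <B|clear|dirty>
step 5/6 (Suck): <B|clear|clear>
step 6/6 (Suck): <B|clear|clear>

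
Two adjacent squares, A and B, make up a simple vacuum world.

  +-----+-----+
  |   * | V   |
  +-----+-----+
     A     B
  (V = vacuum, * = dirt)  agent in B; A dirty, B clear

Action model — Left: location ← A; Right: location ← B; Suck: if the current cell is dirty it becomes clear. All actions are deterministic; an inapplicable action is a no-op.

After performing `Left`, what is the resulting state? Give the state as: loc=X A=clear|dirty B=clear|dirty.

loc=A A=dirty B=clear

start: loc=B A=dirty B=clear
Left (#1): loc=A A=dirty B=clear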